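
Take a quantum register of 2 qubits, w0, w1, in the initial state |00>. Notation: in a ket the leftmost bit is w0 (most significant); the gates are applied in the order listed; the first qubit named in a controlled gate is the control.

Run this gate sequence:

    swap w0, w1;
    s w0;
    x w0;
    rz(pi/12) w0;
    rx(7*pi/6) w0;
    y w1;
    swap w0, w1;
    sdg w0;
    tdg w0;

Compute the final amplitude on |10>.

The amplitude on |10> is (-sqrt(6) - sqrt(2))*exp(7*I*pi/24)/4.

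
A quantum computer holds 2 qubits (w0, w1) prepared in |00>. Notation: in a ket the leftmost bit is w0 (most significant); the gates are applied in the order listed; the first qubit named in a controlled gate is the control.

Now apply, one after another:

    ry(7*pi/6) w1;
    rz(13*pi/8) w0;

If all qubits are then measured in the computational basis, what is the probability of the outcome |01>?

A full measurement returns |01> with probability sqrt(3)/4 + 1/2.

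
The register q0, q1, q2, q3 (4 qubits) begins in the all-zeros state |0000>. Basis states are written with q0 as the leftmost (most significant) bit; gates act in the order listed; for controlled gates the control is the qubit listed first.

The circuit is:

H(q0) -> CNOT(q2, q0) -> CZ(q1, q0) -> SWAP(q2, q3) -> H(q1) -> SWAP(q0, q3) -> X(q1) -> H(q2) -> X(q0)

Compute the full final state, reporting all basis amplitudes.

The final amplitudes are 0 on |0000>, 0 on |0001>, 0 on |0010>, 0 on |0011>, 0 on |0100>, 0 on |0101>, 0 on |0110>, 0 on |0111>, sqrt(2)/4 on |1000>, sqrt(2)/4 on |1001>, sqrt(2)/4 on |1010>, sqrt(2)/4 on |1011>, sqrt(2)/4 on |1100>, sqrt(2)/4 on |1101>, sqrt(2)/4 on |1110>, sqrt(2)/4 on |1111>.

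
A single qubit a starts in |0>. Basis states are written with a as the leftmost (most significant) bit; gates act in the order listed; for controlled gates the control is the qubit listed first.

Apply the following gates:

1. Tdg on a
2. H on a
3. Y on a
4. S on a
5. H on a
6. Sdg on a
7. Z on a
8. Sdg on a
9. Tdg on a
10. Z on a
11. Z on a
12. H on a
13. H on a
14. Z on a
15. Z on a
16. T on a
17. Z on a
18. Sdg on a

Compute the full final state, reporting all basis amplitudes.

The final amplitudes are -1/2 - I/2 on |0>, 1/2 + I/2 on |1>.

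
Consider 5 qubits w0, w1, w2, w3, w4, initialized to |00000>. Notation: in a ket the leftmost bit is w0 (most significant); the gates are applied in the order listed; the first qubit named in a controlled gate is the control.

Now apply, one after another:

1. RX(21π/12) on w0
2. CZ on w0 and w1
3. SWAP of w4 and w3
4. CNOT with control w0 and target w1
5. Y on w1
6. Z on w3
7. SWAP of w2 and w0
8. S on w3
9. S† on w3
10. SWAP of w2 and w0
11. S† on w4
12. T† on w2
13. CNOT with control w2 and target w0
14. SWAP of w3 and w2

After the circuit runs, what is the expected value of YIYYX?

The expectation value of YIYYX is 0. Key observation: gates 7-10 undo each other exactly, leaving only the rest of the circuit to track.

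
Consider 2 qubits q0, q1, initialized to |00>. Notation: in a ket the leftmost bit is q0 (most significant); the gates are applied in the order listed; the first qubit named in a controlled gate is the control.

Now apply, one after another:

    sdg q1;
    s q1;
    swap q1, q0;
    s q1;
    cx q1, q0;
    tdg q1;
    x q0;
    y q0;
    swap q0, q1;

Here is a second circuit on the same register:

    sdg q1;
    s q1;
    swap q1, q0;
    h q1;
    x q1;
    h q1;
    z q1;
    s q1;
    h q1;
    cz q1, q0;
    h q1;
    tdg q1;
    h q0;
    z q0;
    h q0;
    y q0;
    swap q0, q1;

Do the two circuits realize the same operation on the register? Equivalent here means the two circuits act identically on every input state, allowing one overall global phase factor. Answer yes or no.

No: there is an input state on which the two circuits produce genuinely different outputs (not merely differing by a phase).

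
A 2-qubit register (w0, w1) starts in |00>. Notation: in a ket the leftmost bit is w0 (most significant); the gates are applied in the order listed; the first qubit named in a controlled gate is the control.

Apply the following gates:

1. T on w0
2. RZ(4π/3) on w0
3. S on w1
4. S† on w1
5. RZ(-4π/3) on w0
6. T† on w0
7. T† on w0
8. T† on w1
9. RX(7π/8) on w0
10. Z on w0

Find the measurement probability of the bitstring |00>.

Outcome |00> occurs with probability cos(7*pi/16)**2. Key observation: steps 1-6 multiply out to the identity, so the circuit reduces to the remaining gates.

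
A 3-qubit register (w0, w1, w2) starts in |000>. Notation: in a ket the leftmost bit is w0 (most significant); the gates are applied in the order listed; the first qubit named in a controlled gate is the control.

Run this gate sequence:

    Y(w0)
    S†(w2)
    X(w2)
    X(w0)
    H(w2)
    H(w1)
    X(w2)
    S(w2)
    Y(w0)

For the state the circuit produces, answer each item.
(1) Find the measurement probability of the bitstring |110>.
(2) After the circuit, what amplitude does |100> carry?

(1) A full measurement returns |110> with probability 1/4.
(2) The final state's coefficient on |100> equals 1/2.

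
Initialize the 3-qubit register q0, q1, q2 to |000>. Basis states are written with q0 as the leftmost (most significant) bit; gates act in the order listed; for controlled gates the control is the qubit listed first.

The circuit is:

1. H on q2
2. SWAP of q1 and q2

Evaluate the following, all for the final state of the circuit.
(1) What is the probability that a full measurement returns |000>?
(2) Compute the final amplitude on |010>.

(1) Outcome |000> occurs with probability 1/2.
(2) |010> carries amplitude sqrt(2)/2 in the final state.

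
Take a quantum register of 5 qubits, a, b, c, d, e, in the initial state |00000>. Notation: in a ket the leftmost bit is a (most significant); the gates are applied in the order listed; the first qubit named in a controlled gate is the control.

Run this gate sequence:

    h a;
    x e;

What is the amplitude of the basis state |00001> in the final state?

The amplitude on |00001> is sqrt(2)/2.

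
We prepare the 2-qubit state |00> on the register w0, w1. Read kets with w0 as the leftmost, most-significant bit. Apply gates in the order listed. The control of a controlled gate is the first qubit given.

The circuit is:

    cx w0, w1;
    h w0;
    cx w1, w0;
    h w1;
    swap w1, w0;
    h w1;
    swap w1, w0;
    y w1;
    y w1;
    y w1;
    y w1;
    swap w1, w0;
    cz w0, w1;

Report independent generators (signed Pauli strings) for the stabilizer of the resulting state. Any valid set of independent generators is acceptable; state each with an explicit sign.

The final state is stabilized by the group generated by +XI, +IZ; other independent generating sets are equally valid. Key observation: steps 7-12 multiply out to the identity, so the circuit reduces to the remaining gates.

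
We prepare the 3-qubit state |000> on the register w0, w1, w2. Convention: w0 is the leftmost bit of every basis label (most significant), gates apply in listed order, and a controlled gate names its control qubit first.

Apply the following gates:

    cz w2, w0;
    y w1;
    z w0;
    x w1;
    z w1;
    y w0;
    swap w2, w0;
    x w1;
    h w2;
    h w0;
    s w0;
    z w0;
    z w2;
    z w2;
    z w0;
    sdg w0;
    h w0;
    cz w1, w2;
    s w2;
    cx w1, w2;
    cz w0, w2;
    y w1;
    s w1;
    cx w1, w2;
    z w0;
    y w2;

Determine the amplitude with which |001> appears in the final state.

The amplitude on |001> is -sqrt(2)*I/2. Key observation: steps 10-17 multiply out to the identity, so the circuit reduces to the remaining gates.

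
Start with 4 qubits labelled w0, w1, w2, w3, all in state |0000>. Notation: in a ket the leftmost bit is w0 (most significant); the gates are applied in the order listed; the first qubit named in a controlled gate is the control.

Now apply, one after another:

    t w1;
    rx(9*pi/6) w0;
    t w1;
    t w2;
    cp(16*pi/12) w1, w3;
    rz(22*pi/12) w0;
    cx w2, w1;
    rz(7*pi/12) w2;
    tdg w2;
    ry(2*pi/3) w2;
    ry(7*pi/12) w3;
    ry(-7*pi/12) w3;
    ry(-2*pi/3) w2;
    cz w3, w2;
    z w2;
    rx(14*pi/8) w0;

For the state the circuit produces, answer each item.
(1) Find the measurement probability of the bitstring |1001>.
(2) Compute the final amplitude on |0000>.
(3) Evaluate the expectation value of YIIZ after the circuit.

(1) Outcome |1001> occurs with probability 0. Key observation: the block from step 10 through step 13 cancels to the identity and can be dropped.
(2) |0000> carries amplitude -sqrt(2)*sqrt(1/2 - sqrt(2)/4)*exp(5*I*pi/8)/2 + sqrt(2)*sqrt(sqrt(2)/4 + 1/2)*exp(19*I*pi/24)/2 in the final state.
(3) The expectation value of YIIZ is sqrt(6)/4.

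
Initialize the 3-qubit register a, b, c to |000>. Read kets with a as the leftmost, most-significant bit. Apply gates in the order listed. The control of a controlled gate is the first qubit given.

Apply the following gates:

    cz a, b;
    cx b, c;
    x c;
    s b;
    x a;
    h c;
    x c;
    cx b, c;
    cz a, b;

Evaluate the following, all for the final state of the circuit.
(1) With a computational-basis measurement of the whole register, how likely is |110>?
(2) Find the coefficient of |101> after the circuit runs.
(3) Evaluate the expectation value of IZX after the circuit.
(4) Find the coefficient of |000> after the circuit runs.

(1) Outcome |110> occurs with probability 0.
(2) The final state's coefficient on |101> equals sqrt(2)/2.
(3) The observable IZX averages to -1.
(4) The final state's coefficient on |000> equals 0.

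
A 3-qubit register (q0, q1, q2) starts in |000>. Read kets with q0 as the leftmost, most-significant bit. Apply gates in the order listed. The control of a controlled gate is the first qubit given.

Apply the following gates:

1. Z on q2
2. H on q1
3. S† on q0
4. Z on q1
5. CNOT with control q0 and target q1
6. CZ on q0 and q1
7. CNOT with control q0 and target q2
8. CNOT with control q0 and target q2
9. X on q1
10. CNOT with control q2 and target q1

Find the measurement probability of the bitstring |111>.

Outcome |111> occurs with probability 0. Key observation: steps 7-8 multiply out to the identity, so the circuit reduces to the remaining gates.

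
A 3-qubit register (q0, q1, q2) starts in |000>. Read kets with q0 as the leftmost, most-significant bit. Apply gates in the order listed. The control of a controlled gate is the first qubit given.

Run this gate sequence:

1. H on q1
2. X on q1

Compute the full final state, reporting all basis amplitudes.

After the circuit, the state carries amplitude sqrt(2)/2 on |000>, sqrt(2)/2 on |010>, and 0 on every other basis state.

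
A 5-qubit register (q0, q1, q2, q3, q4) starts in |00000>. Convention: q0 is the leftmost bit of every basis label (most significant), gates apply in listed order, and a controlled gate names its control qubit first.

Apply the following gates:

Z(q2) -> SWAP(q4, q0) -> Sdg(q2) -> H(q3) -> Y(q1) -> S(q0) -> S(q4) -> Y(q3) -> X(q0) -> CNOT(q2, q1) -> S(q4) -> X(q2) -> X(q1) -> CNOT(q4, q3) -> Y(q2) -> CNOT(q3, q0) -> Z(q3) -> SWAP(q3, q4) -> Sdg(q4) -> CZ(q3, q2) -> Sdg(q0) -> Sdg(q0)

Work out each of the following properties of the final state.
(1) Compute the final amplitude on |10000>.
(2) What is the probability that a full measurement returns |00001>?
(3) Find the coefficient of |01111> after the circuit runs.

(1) |10000> carries amplitude sqrt(2)*I/2 in the final state.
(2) The probability of measuring |00001> is 1/2.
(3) |01111> carries amplitude 0 in the final state.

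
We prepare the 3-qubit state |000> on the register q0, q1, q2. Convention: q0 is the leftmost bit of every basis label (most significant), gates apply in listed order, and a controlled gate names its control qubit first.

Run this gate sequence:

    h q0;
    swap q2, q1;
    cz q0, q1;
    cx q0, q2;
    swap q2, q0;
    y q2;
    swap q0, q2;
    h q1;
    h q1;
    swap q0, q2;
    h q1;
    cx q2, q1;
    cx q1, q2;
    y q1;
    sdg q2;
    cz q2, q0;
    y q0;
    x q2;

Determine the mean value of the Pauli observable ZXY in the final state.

In the final state, ZXY has expectation 1.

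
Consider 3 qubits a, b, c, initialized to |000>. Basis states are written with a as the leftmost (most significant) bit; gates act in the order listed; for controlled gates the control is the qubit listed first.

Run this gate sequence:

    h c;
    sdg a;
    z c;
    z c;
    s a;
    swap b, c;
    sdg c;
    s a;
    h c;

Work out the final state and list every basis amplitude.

The resulting statevector has amplitude 1/2 on |000>, 1/2 on |001>, 1/2 on |010>, 1/2 on |011>, 0 on |100>, 0 on |101>, 0 on |110>, 0 on |111>. Key observation: steps 2-5 multiply out to the identity, so the circuit reduces to the remaining gates.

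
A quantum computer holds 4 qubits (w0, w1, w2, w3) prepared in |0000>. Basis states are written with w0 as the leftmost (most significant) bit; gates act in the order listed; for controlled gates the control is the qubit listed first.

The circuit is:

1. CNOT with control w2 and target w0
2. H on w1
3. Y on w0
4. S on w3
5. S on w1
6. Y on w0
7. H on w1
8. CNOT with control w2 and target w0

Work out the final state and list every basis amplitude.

The resulting statevector has amplitude 1/2 + I/2 on |0000>, 1/2 - I/2 on |0100>, and 0 on every other basis state.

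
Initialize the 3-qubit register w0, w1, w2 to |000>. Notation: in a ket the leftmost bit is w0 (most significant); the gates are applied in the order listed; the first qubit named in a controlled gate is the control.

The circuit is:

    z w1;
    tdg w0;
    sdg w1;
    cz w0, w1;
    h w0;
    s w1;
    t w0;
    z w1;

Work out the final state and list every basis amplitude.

The final amplitudes are sqrt(2)/2 on |000>, sqrt(2)*exp(I*pi/4)/2 on |100>, and 0 on every other basis state.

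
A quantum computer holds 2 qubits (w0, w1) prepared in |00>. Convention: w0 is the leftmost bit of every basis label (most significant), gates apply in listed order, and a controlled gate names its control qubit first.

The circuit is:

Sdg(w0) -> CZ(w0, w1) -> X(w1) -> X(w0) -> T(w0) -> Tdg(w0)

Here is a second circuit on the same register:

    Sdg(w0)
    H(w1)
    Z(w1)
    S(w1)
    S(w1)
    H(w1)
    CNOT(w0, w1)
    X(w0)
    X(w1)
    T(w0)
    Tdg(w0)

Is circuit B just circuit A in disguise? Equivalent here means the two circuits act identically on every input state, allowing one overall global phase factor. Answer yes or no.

No, they are not equivalent — no single phase factor reconciles the two unitaries.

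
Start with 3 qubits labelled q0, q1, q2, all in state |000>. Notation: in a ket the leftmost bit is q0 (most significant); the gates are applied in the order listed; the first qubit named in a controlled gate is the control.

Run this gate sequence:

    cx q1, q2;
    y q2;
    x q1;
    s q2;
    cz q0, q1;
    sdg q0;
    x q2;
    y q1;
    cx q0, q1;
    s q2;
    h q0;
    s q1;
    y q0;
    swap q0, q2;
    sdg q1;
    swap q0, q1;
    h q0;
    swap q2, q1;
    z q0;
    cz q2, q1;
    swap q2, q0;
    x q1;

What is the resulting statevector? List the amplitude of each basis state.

The final amplitudes are -1/2 on |000>, 1/2 on |001>, 1/2 on |010>, -1/2 on |011>, 0 on |100>, 0 on |101>, 0 on |110>, 0 on |111>.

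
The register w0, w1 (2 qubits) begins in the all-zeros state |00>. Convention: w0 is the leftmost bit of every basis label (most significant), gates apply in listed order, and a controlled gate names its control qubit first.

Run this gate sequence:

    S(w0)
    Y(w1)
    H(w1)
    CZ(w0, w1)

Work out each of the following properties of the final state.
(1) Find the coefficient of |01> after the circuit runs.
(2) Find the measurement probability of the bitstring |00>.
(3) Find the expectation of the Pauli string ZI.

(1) The amplitude on |01> is -sqrt(2)*I/2.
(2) Outcome |00> occurs with probability 1/2.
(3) The observable ZI averages to 1.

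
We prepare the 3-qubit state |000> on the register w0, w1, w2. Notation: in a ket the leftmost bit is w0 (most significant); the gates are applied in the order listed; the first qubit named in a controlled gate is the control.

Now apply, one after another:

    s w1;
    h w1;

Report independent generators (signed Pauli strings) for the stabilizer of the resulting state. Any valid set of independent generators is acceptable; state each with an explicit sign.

The final state is stabilized by the group generated by +IXI, +ZII, +IIZ; other independent generating sets are equally valid.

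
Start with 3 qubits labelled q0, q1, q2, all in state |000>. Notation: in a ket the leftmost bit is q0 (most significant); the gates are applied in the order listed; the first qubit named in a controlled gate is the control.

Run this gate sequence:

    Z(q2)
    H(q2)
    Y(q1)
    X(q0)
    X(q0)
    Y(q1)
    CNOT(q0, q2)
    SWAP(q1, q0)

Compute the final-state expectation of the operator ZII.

The expectation value of ZII is 1.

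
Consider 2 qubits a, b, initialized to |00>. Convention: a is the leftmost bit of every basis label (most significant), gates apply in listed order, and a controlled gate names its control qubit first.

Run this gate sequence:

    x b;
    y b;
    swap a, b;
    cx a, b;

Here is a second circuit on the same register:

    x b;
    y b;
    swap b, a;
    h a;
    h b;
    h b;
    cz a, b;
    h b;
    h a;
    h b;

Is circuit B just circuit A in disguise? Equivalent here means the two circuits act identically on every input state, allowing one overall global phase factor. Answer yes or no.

No — the two circuits implement different unitaries, even allowing a global phase.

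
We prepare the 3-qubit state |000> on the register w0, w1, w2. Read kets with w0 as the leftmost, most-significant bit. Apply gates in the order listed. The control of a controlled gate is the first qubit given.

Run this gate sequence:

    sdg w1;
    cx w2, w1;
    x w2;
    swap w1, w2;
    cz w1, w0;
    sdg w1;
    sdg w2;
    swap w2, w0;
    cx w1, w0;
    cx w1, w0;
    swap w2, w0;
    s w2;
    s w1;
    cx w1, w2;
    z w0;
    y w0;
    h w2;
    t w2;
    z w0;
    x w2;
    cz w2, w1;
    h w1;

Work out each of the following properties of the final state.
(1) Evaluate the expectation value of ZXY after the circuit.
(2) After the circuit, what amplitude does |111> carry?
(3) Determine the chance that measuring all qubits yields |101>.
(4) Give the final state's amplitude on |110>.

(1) In the final state, ZXY has expectation -sqrt(2)/2. Key observation: the block from step 6 through step 13 cancels to the identity and can be dropped.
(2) The amplitude on |111> is -I/2.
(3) A full measurement returns |101> with probability 1/4.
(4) The amplitude on |110> is -exp(3*I*pi/4)/2.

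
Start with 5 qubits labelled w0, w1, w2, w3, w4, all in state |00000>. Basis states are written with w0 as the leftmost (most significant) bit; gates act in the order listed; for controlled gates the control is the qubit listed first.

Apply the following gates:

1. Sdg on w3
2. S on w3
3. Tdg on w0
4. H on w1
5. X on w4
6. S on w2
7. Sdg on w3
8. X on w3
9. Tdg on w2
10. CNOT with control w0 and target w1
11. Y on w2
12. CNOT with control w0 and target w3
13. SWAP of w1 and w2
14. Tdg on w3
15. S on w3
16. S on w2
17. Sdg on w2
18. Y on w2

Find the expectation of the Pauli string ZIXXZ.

In the final state, ZIXXZ has expectation 0.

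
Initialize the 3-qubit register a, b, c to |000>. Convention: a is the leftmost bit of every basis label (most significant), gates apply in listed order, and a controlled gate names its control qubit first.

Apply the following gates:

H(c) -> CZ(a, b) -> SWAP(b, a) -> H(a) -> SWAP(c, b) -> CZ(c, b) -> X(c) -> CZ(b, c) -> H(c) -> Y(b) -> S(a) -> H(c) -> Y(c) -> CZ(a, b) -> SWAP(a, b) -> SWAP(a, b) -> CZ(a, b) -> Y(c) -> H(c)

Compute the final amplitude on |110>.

|110> carries amplitude -sqrt(2)/4 in the final state. Key observation: gates 12-19 undo each other exactly, leaving only the rest of the circuit to track.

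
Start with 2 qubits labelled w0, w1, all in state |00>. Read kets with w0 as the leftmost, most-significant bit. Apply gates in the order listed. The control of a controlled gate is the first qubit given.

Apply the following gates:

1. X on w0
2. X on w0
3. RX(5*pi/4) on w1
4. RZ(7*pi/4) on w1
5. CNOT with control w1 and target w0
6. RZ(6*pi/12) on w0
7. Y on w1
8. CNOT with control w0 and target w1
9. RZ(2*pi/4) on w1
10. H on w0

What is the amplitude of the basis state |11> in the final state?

The final state's coefficient on |11> equals sqrt(2)*(sqrt(2 - sqrt(2)) + sqrt(sqrt(2) + 2)*exp(3*I*pi/4))*exp(5*I*pi/8)/4.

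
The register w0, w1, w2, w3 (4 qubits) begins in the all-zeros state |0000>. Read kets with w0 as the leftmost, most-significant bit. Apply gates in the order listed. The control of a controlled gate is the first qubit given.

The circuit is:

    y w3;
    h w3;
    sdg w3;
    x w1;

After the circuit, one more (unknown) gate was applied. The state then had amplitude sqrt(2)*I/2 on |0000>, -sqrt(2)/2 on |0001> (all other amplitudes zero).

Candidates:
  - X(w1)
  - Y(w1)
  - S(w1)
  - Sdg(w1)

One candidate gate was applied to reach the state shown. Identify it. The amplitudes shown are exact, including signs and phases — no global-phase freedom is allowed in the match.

The unique candidate consistent with the amplitudes is X(w1).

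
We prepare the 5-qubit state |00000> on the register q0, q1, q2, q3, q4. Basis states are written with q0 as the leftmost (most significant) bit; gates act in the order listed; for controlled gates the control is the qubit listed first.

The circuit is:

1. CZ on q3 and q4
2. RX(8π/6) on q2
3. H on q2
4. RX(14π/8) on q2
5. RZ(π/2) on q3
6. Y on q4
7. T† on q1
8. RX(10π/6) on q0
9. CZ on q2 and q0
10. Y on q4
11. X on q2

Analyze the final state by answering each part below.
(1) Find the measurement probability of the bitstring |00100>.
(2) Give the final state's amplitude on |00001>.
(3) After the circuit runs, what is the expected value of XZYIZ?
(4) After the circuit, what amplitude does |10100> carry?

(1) The probability of measuring |00100> is 3*sqrt(6)/32 + 3/8.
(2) |00001> carries amplitude 0 in the final state.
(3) The observable XZYIZ averages to -sqrt(3)/4.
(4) The final state's coefficient on |10100> equals -sqrt(6*sqrt(2) + 12)*exp(3*I*pi/4)/16 - sqrt(2*sqrt(2) + 4)*exp(I*pi/4)/16 - sqrt(12 - 6*sqrt(2))*exp(I*pi/4)/16 - sqrt(4 - 2*sqrt(2))*exp(3*I*pi/4)/16.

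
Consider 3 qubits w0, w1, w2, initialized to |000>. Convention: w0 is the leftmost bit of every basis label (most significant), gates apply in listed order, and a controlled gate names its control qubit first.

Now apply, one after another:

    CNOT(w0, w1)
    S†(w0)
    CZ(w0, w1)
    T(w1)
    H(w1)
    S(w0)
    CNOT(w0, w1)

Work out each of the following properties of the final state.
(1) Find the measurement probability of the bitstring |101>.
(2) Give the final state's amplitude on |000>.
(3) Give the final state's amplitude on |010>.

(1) The probability of measuring |101> is 0.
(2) |000> carries amplitude sqrt(2)/2 in the final state.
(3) The amplitude on |010> is sqrt(2)/2.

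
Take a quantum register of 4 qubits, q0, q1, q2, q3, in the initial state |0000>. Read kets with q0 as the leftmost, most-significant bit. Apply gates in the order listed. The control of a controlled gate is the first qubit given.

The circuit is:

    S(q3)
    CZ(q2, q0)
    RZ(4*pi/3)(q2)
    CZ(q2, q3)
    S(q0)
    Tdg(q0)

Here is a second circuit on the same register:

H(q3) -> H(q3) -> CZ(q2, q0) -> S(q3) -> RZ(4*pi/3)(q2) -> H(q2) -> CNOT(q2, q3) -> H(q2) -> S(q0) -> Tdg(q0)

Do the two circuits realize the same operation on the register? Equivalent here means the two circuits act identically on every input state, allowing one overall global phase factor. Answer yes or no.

No — the two circuits implement different unitaries, even allowing a global phase.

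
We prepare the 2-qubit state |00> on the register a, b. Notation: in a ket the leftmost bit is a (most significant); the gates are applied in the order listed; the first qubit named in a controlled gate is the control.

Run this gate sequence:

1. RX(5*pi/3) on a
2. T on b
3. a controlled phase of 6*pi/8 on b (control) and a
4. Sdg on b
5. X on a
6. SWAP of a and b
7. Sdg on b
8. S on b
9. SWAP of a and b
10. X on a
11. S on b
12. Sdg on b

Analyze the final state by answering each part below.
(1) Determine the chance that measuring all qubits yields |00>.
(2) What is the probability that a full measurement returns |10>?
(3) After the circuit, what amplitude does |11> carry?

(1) Outcome |00> occurs with probability 3/4. Key observation: steps 4-11 multiply out to the identity, so the circuit reduces to the remaining gates.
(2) A full measurement returns |10> with probability 1/4.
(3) |11> carries amplitude 0 in the final state.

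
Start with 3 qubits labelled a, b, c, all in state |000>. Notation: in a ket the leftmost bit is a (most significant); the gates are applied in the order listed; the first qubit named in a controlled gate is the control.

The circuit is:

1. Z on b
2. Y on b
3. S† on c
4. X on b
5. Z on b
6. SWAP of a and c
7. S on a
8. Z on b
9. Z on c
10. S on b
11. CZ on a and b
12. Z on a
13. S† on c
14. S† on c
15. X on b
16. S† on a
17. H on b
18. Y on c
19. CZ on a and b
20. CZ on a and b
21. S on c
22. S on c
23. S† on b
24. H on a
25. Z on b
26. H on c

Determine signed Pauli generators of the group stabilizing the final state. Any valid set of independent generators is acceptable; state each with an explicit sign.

The stabilizer group can be generated by +XII, -IYI, -IIX, among other valid generating sets.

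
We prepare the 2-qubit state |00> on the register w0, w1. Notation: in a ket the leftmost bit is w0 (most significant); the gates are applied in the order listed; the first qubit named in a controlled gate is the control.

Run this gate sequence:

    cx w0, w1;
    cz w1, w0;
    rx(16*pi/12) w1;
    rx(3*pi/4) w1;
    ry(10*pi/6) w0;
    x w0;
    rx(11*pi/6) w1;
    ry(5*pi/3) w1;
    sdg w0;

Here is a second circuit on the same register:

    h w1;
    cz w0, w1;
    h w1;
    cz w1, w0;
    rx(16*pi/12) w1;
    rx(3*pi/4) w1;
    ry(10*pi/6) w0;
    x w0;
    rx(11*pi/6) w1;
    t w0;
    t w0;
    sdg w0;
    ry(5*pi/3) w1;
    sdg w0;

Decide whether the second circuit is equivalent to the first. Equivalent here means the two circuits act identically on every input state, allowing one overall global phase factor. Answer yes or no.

Yes, they are equivalent — the unitaries differ by at most a global phase.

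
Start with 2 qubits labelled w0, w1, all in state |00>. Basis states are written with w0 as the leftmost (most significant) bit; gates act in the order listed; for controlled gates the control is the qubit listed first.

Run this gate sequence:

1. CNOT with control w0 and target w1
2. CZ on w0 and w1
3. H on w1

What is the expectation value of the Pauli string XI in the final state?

The expectation value of XI is 0.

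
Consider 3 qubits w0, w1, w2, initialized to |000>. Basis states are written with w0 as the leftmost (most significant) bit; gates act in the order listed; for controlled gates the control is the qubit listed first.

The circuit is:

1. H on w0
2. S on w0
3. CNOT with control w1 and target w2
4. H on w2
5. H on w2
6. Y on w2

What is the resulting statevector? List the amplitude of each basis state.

After the circuit, the state carries amplitude sqrt(2)*I/2 on |001>, -sqrt(2)/2 on |101>, and 0 on every other basis state. Key observation: steps 4-5 multiply out to the identity, so the circuit reduces to the remaining gates.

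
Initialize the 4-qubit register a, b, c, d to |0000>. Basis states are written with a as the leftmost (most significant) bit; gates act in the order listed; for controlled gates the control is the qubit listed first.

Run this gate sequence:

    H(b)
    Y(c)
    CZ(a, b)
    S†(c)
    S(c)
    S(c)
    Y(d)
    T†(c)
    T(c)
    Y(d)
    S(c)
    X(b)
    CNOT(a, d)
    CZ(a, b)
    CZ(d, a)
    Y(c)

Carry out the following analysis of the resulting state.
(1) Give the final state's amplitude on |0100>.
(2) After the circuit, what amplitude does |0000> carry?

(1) |0100> carries amplitude -sqrt(2)/2 in the final state. Key observation: gates 7-10 undo each other exactly, leaving only the rest of the circuit to track.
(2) |0000> carries amplitude -sqrt(2)/2 in the final state.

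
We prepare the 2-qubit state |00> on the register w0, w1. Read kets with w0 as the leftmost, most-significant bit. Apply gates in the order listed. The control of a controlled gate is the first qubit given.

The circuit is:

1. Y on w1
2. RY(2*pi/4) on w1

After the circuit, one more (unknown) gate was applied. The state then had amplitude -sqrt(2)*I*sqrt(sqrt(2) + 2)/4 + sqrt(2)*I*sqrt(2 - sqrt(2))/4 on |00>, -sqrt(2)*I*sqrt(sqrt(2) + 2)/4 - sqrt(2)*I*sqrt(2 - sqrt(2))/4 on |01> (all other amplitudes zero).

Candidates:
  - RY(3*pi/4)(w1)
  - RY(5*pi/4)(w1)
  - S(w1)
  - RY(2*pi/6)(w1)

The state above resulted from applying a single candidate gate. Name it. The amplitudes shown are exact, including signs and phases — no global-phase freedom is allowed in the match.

It was RY(5*pi/4)(w1) that produced the state shown.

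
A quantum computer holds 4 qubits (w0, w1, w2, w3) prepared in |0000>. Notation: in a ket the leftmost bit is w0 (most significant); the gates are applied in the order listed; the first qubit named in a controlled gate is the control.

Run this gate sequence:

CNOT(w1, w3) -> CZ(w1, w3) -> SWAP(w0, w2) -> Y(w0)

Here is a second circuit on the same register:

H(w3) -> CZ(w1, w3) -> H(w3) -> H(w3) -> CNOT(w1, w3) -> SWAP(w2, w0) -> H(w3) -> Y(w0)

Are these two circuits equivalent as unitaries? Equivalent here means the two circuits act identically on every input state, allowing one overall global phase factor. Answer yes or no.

Yes, they are equivalent — the unitaries differ by at most a global phase.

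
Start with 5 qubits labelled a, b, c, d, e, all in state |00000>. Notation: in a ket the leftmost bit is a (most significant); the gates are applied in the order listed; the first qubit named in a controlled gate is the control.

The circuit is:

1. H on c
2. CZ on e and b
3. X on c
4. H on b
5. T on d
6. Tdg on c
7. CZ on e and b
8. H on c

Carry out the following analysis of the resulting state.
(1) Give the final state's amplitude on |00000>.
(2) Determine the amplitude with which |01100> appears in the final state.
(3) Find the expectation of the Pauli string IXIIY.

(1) |00000> carries amplitude sqrt(2)*(1 - exp(3*I*pi/4))/4 in the final state.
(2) The final state's coefficient on |01100> equals sqrt(2)*(1 + exp(3*I*pi/4))/4.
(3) The expectation value of IXIIY is 0.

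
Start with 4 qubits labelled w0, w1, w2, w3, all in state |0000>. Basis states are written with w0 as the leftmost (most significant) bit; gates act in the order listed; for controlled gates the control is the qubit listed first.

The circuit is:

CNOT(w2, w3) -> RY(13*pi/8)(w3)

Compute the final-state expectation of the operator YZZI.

The observable YZZI averages to 0.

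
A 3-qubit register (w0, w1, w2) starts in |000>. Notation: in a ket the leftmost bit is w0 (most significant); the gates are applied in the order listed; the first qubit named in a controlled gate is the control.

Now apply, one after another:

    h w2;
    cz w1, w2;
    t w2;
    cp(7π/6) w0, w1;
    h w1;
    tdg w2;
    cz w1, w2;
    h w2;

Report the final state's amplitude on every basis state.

The final amplitudes are sqrt(2)/2 on |000>, sqrt(2)/2 on |011>, and 0 on every other basis state.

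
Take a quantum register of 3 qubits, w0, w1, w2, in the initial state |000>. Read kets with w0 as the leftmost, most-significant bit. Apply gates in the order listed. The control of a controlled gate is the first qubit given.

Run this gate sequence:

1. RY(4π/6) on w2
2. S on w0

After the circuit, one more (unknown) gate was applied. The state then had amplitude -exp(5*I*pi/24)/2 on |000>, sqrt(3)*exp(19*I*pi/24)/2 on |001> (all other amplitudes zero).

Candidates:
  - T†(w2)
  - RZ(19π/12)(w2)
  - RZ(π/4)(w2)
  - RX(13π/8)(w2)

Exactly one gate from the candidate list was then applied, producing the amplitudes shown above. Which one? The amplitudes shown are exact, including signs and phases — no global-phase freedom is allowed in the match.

The unique candidate consistent with the amplitudes is RZ(19π/12)(w2).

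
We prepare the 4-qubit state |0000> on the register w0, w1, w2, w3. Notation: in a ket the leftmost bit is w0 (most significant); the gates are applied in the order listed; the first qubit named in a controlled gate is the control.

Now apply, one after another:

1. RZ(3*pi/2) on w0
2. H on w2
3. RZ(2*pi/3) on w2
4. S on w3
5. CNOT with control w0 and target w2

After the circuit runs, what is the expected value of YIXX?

The observable YIXX averages to 0.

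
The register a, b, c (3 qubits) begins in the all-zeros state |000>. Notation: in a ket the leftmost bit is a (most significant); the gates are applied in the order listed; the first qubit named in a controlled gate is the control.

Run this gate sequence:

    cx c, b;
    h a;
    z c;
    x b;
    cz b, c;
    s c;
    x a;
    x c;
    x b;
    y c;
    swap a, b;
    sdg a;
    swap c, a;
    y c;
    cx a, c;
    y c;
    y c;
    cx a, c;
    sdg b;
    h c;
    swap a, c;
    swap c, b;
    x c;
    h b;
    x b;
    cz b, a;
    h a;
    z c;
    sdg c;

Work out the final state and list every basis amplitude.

The resulting statevector has amplitude 0 on |000>, 0 on |001>, -I/2 on |010>, I/2 on |011>, -I/2 on |100>, I/2 on |101>, 0 on |110>, 0 on |111>. Key observation: steps 15-18 multiply out to the identity, so the circuit reduces to the remaining gates.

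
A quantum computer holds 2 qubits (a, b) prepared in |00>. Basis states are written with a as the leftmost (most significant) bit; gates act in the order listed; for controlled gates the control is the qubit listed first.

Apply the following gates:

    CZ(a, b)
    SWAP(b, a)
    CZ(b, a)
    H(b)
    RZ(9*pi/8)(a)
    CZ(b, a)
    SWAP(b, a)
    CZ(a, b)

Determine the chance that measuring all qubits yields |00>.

Outcome |00> occurs with probability 1/2.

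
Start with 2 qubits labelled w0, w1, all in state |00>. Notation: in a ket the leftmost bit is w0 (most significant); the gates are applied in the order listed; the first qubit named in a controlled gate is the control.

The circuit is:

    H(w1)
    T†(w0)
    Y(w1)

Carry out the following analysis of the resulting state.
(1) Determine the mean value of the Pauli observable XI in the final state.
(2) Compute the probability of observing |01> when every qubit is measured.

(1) The observable XI averages to 0.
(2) Outcome |01> occurs with probability 1/2.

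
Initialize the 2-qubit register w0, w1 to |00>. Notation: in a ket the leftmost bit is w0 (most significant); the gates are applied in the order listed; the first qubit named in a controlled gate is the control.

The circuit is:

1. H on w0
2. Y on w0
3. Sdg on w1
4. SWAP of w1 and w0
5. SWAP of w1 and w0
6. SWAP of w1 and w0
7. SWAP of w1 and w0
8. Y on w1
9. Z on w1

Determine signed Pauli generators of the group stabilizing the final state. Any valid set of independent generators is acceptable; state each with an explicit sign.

The final state is stabilized by the group generated by -XI, -IZ; other independent generating sets are equally valid. Key observation: gates 4-7 undo each other exactly, leaving only the rest of the circuit to track.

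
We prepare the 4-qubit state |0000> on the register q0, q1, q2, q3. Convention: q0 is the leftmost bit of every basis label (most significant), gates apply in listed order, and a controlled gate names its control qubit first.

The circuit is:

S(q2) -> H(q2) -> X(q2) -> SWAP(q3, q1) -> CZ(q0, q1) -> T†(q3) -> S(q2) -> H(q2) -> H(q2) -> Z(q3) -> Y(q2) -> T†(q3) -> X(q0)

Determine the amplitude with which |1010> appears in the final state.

|1010> carries amplitude sqrt(2)*I/2 in the final state. Key observation: gates 8-9 undo each other exactly, leaving only the rest of the circuit to track.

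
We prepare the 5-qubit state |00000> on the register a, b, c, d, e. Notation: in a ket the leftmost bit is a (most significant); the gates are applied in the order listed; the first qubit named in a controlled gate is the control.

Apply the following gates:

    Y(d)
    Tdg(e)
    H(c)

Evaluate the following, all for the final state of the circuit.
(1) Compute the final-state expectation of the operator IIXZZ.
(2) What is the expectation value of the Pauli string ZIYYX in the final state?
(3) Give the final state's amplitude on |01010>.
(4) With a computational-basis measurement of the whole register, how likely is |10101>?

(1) The expectation value of IIXZZ is -1.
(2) The expectation value of ZIYYX is 0.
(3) The amplitude on |01010> is 0.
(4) A full measurement returns |10101> with probability 0.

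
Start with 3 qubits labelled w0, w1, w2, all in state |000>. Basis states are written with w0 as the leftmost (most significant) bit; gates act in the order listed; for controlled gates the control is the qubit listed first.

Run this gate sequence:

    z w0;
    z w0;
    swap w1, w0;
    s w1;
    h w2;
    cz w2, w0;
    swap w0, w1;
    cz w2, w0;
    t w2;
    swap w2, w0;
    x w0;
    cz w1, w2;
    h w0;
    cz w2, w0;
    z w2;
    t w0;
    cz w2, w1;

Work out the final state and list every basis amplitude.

The final amplitudes are 1/2 + exp(I*pi/4)/2 on |000>, -exp(I*pi/4)/2 + I/2 on |100>, and 0 on every other basis state.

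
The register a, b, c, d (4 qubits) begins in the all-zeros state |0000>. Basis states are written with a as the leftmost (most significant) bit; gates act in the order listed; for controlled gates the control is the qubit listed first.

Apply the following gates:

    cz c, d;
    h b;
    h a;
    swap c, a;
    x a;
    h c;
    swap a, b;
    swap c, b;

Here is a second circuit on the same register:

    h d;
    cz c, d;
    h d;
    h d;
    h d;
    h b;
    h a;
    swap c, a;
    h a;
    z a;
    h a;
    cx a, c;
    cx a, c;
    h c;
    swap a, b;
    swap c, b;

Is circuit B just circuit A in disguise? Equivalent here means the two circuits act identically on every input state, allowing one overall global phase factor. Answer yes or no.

No — the two circuits implement different unitaries, even allowing a global phase.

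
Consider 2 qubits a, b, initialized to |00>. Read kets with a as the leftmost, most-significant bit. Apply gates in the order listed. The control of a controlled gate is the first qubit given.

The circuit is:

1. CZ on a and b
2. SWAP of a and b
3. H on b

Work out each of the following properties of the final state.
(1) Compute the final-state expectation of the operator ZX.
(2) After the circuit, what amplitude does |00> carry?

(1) In the final state, ZX has expectation 1.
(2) The final state's coefficient on |00> equals sqrt(2)/2.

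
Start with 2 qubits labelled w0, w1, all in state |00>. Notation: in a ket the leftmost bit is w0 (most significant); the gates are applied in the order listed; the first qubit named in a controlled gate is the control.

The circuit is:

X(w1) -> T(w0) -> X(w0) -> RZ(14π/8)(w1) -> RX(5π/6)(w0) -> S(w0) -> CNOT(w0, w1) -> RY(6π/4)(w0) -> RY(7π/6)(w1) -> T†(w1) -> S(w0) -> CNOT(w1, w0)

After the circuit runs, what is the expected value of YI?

In the final state, YI has expectation -sqrt(3)/2.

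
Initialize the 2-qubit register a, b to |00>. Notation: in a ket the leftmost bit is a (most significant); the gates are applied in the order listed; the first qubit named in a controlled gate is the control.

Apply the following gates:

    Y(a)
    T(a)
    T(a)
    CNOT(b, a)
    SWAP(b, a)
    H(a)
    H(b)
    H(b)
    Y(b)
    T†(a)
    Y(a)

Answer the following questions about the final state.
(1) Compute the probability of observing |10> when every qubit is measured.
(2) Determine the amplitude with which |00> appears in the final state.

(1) A full measurement returns |10> with probability 1/2. Key observation: steps 7-8 multiply out to the identity, so the circuit reduces to the remaining gates.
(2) The final state's coefficient on |00> equals -sqrt(2)*exp(3*I*pi/4)/2.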